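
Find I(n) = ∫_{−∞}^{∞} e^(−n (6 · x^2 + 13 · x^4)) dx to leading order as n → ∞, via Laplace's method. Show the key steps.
I(n) ~ sqrt(π/(6n))

φ(x) = 6 · x^2 + 13 · x^4 has its unique global minimum at x* = 0 (since φ'(x) = 12x + 52x^3 = 0 only at x = 0 for real x with both coefficients positive, and φ → ∞ as |x| → ∞). At x* = 0, φ(0) = 0 and φ''(0) = 12. Laplace's method then gives
  I(n) ~ sqrt(2π / (n · φ''(0))) · e^(−n φ(0)) = sqrt(2π / (12n)) = sqrt(π/(6n)).
The 13 · x^4 term contributes only at subleading order (an O(1/n) relative correction).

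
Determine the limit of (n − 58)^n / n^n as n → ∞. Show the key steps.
lim = e^(−58)

Rewrite as (1 − 58/n)^(n). By the standard limit (1 + x/n)^n → e^x, we have (1 − 58/n)^n → e^(−58), and raising to the 1st power gives e^(−58).
More precisely, ln[(1 − 58/n)^(n)] = n · ln(1 − 58/n) = n · (-58/n + O(1/n^2)) = -58 + O(1/n) → -58.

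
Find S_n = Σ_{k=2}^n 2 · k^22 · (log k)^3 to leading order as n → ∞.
S_n ~ 2 · n^23 · (log n)^3 / 23

By integral comparison, S_n = ∫_1^n 2 · x^22 · (log x)^3 dx + O(n^22 · (log n)^3). For the integral, the leading term of ∫_1^n x^22 (log x)^3 dx is n^23/23 · (log n)^3 (by repeated integration by parts; each step lowers the log-exponent and produces a relatively O(1/log n) correction). Hence S_n ~ 2 · n^23 · (log n)^3 / 23.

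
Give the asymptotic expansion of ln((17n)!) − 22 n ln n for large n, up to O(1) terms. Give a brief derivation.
ln((17n)!) − 22 n ln n = −5 n ln n + 17(ln 17 − 1) n + (1/2) ln(2π·17n) + O(1/n)

Stirling: ln((17n)!) = 17n ln(17n) − 17n + (1/2) ln(2π·17n) + O(1/n).
Expand 17n ln(17n) = 17n (ln n + ln 17) = 17n ln n + 17n ln 17.
Subtract 22n ln n: leading term is (17 − 22) n ln n = −5 n ln n. The next term is 17n ln 17 − 17n = 17(ln 17 − 1) n. Then the (1/2) ln(2π·17n) correction.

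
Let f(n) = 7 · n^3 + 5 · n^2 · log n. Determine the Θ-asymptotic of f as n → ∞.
f(n) ∈ Θ(n^3)

Compare the terms by growth order. For large n, n^a · (log n)^b dominates n^a' · (log n)^b' iff a > a', or (a = a' and b > b'). Ranking the 2 terms shows the dominant one is 7 · n^3. Hence f(n) ∈ Θ(n^3).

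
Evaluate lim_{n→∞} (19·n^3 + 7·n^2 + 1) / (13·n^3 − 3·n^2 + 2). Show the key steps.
lim = 19/13

For large n the leading n^3 terms dominate both numerator and denominator. Dividing top and bottom by n^3, every other term tends to 0, leaving 19/13.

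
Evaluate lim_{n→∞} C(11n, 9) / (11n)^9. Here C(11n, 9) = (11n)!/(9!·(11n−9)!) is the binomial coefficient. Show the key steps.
lim = 1/9! = 1/362880

With N = 11n → ∞: C(N, 9) / N^9 = [N(N−1)…(N−8)] / (9! · N^9) = (1/9!) · 1 · (1 − 1/(11n)) · … · (1 − 8/(11n)). Each factor → 1 as N → ∞, so the limit is 1/9! = 1/362880.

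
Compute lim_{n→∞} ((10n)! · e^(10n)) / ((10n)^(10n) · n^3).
lim = 0

Stirling: (10n)! ~ sqrt(2π·10n) · (10n/e)^(10n). Hence
  (10n)! · e^(10n) / (10n)^(10n) ~ sqrt(2π·10n).
Dividing by n^3: sqrt(2π·10n) / n^3 = sqrt(2π·10) · n^((1−6)/2), so the expression behaves like sqrt(2π·10) · n^((1−6)/2) → 0.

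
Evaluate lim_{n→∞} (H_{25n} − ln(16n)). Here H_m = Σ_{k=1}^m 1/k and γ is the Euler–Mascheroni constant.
lim = ln(25/16) + γ

By Euler-Maclaurin, H_m = ln m + γ + O(1/m). So
  H_{25n} − ln(16n) = ln(25n) + γ − ln(16n) + O(1/n)
                       = ln(25/16) + γ + O(1/n).
Hence the limit is ln(25/16) + γ.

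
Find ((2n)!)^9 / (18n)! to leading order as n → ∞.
((2n)!)^9/(18n)! ~ ((2π·2n)^(8/2) / 3) · 9^(−9·2n)  →  0

Write N = 2n. Stirling: N! ~ sqrt(2π N)(N/e)^N and (9N)! ~ sqrt(2π·9N)·(9N/e)^(9N).
  (N!)^9/(9N)! ~ (2π N)^(9/2) (N/e)^(9N) / [sqrt(2π·9N) (9N/e)^(9N)]
     = (2π N)^(9/2) / sqrt(2π·9N) · (N/(9N))^(9N)
     = (2π N)^((9−1)/2) / 3 · 9^(−9N).
Since 9^9 > 1, the factor 9^(−9N) decays exponentially, so the ratio → 0. Substituting N = 2n gives the stated form.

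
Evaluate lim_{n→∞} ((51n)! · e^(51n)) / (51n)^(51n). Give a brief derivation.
lim = ∞

Stirling: (51n)! ~ sqrt(2π·51n) · (51n/e)^(51n). Hence
  (51n)! · e^(51n) / (51n)^(51n) ~ sqrt(2π·51n) = sqrt(2π·51) · sqrt(n) → ∞.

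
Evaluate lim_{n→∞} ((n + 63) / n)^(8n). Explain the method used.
lim = e^504

Rewrite as (1 + 63/n)^(8n). By the standard limit (1 + x/n)^n → e^x, we have (1 + 63/n)^n → e^63, and raising to the 8th power gives e^504.
More precisely, ln[(1 + 63/n)^(8n)] = 8n · ln(1 + 63/n) = 8n · (63/n + O(1/n^2)) = 504 + O(1/n) → 504.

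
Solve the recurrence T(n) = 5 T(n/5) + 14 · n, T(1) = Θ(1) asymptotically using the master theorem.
T(n) = Θ(n log n)

log_5 5 = 1, and f(n) = 14 · n = Θ(n^(log_5 5)). This is Case 2 of the master theorem: T(n) = Θ(f(n) · log n) = Θ(n log n).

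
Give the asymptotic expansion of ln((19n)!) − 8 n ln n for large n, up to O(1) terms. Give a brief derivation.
ln((19n)!) − 8 n ln n = 11 n ln n + 19(ln 19 − 1) n + (1/2) ln(2π·19n) + O(1/n)

Stirling: ln((19n)!) = 19n ln(19n) − 19n + (1/2) ln(2π·19n) + O(1/n).
Expand 19n ln(19n) = 19n (ln n + ln 19) = 19n ln n + 19n ln 19.
Subtract 8n ln n: leading term is (19 − 8) n ln n = 11 n ln n. The next term is 19n ln 19 − 19n = 19(ln 19 − 1) n. Then the (1/2) ln(2π·19n) correction.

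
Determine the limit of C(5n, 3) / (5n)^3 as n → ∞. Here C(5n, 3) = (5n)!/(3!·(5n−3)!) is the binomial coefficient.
lim = 1/3! = 1/6

With N = 5n → ∞: C(N, 3) / N^3 = [N(N−1)…(N−2)] / (3! · N^3) = (1/3!) · 1 · (1 − 1/(5n)) · (1 − 2/(5n)). Each factor → 1 as N → ∞, so the limit is 1/3! = 1/6.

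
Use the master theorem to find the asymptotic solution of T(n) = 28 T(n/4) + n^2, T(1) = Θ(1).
T(n) = Θ(n^(log_4 28))

Master theorem: compare f(n) = n^2 to n^(log_4 28) where log_4 28 ≈ 2.404. Since 2 < log_4 28, we have f(n) = O(n^(log_4 28 − ε)) for some ε > 0 — Case 1. Hence T(n) = Θ(n^(log_4 28)).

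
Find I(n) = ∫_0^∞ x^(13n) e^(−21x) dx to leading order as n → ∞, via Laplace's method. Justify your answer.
I(n) ~ (sqrt(2π·13n) / 21) · (13n/(21e))^(13n)

Write the integrand as exp(13n ln x − 21x) and set f(x) = 13n ln x − 21x. Then f'(x) = 13n/x − 21 = 0 at x* = 13n/21, and f''(x*) = −13n/x*^2 = −21^2/(13n). Laplace's method (interior maximum) gives
  I(n) ~ e^(f(x*)) · sqrt(2π / |f''(x*)|)
        = exp(13n ln(13n/21) − 13n) · sqrt(2π · 13n / 21^2)
        = (13n/21)^(13n) e^(−13n) · sqrt(2π·13n) / 21
        = (sqrt(2π·13n) / 21) · (13n/(21e))^(13n).
This matches Γ(13n+1)/21^(13n+1) with Stirling applied to Γ.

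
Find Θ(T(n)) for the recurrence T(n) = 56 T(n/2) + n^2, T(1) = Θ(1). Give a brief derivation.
T(n) = Θ(n^(log_2 56))

Master theorem: compare f(n) = n^2 to n^(log_2 56) where log_2 56 ≈ 5.807. Since 2 < log_2 56, we have f(n) = O(n^(log_2 56 − ε)) for some ε > 0 — Case 1. Hence T(n) = Θ(n^(log_2 56)).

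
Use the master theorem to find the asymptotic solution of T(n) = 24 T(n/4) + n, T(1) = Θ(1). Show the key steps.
T(n) = Θ(n^(log_4 24))

Master theorem: compare f(n) = n to n^(log_4 24) where log_4 24 ≈ 2.292. Since 1 < log_4 24, we have f(n) = O(n^(log_4 24 − ε)) for some ε > 0 — Case 1. Hence T(n) = Θ(n^(log_4 24)).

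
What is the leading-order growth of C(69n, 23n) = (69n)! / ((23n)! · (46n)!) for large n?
C(69n, 23n) ~ (27/4)^(23n) · sqrt(3/(4π·23n))

Write N = 23n. Apply Stirling to each factorial:
  (3N)! ~ sqrt(2π·3N) · (3N/e)^(3N),
  N! ~ sqrt(2π N) · (N/e)^N,
  (2N)! ~ sqrt(2π·2N) · (2N/e)^(2N).
The exponential factors combine to (3N)^(3N) / (N^N · (2N)^(2N)) = 3^(3N)/2^(2N) = (3^3/2^2)^N = (27/4)^N.
The square-root prefactors combine to sqrt(2π·3N) / (sqrt(2π N)·sqrt(2π·2N)) = sqrt(3 / (2π·2·N)) = sqrt(3/(4π·23n)).
Substituting N = 23n: C(69n, 23n) ~ (27/4)^(23n) · sqrt(3/(4π·23n)).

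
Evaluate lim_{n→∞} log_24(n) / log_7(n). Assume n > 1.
lim = ln(7) / ln(24) = log_24(7)

Change of base: log_24(n) = ln n / ln 24 and log_7(n) = ln n / ln 7. The ratio is (ln n / ln 24) · (ln 7 / ln n) = ln 7 / ln 24, a constant independent of n. So the limit is ln 7 / ln 24 = log_24(7).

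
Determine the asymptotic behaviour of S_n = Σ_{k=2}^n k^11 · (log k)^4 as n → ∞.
S_n ~ n^12 · (log n)^4 / 12

By integral comparison, S_n = ∫_1^n x^11 · (log x)^4 dx + O(n^11 · (log n)^4). For the integral, the leading term of ∫_1^n x^11 (log x)^4 dx is n^12/12 · (log n)^4 (by repeated integration by parts; each step lowers the log-exponent and produces a relatively O(1/log n) correction). Hence S_n ~ n^12 · (log n)^4 / 12.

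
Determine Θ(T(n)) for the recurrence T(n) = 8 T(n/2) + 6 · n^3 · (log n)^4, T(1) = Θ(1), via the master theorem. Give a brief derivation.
T(n) = Θ(n^3 · (log n)^5)

Here log_2 8 = 3 and f(n) = 6 · n^3 · (log n)^4 = Θ(n^(log_2 8) · (log n)^4). This is the extended Case 2 of the master theorem (f matches the critical exponent up to log factors), giving T(n) = Θ(n^(log_2 8) · (log n)^(4+1)) = Θ(n^3 · (log n)^5).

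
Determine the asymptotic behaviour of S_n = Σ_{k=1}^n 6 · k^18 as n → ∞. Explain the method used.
S_n ~ 6 · n^19 / 19

By integral comparison (Euler-Maclaurin), Σ_{k=1}^n 6 · k^18 = 6 · ∫_0^n x^18 dx + O(n^18) = 6 · n^19/19 + O(n^18). (Equivalently, Faulhaber's formula gives the same leading term.)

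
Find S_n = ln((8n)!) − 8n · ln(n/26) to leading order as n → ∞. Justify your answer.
S_n ~ 8n · (ln 208 − 1) + O(ln n)

Stirling: ln((8n)!) = 8n ln(8n) − 8n + O(ln n).
  S_n = 8n ln(8n) − 8n − 8n ln(n/26) + O(ln n)
      = 8n ln(8n) − 8n ln n + 8n ln 26 − 8n + O(ln n)
      = 8n ln 8 + 8n ln 26 − 8n + O(ln n)
      = 8n (ln 208 − 1) + O(ln n).
Numerically ln(208) − 1 ≈ 4.3375.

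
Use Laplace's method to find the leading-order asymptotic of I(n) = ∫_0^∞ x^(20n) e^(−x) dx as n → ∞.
I(n) ~ sqrt(2π·20n) · (20n/e)^(20n)

Write the integrand as exp(20n ln x − x) and set f(x) = 20n ln x − x. Then f'(x) = 20n/x − 1 = 0 at x* = 20n, and f''(x*) = −20n/x*^2 = −1/(20n). Laplace's method (interior maximum) gives
  I(n) ~ e^(f(x*)) · sqrt(2π / |f''(x*)|)
        = exp(20n ln(20n) − 20n) · sqrt(2π · 20n)
        = (20n)^(20n) e^(−20n) · sqrt(2π·20n)
        = sqrt(2π·20n) · (20n/e)^(20n).
This matches Γ(20n+1) with Stirling applied to Γ.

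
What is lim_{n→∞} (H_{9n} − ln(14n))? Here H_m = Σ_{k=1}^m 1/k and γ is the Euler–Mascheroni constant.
lim = ln(9/14) + γ

By Euler-Maclaurin, H_m = ln m + γ + O(1/m). So
  H_{9n} − ln(14n) = ln(9n) + γ − ln(14n) + O(1/n)
                       = ln(9/14) + γ + O(1/n).
Hence the limit is ln(9/14) + γ.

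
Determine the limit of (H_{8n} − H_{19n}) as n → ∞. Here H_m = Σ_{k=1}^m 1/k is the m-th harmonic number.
lim = ln(8/19)

Euler-Maclaurin gives H_m = ln m + γ + 1/(2m) + O(1/m^2). The γ and O(1/m) terms cancel in the difference:
  H_{8n} − H_{19n} = ln(8n) − ln(19n) + O(1/n) = ln(8/19) + O(1/n).
Hence the limit is ln(8/19).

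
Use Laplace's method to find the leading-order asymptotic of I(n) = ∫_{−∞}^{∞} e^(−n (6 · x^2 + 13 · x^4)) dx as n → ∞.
I(n) ~ sqrt(π/(6n))

φ(x) = 6 · x^2 + 13 · x^4 has its unique global minimum at x* = 0 (since φ'(x) = 12x + 52x^3 = 0 only at x = 0 for real x with both coefficients positive, and φ → ∞ as |x| → ∞). At x* = 0, φ(0) = 0 and φ''(0) = 12. Laplace's method then gives
  I(n) ~ sqrt(2π / (n · φ''(0))) · e^(−n φ(0)) = sqrt(2π / (12n)) = sqrt(π/(6n)).
The 13 · x^4 term contributes only at subleading order (an O(1/n) relative correction).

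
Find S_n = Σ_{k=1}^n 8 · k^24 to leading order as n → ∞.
S_n ~ 8 · n^25 / 25

By integral comparison (Euler-Maclaurin), Σ_{k=1}^n 8 · k^24 = 8 · ∫_0^n x^24 dx + O(n^24) = 8 · n^25/25 + O(n^24). (Equivalently, Faulhaber's formula gives the same leading term.)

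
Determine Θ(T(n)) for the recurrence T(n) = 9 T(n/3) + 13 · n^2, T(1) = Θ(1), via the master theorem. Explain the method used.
T(n) = Θ(n^2 log n)

log_3 9 = 2, and f(n) = 13 · n^2 = Θ(n^(log_3 9)). This is Case 2 of the master theorem: T(n) = Θ(f(n) · log n) = Θ(n^2 log n).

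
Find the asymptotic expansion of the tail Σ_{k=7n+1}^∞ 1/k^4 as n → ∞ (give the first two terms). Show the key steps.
Σ_{k>7n} 1/k^4 = 1/(3 · (7n)^3) − 1/(2 · (7n)^4) + O(1/(7n)^5)

Compare to the integral: ∫_{7n}^∞ x^(−4) dx = [−x^(−3)/3]_{7n}^∞ = 1/((4−1)·(7n)^3). The Euler-Maclaurin correction adds −f(7n)/2 = −1/(2·(7n)^4). Euler-Maclaurin then gives
  Σ_{k>7n} 1/k^4 = ∫_{7n}^∞ dx/x^4 − 1/(2·(7n)^4) + O(1/(7n)^5).
(Equivalently this is ζ(4) − Σ_{k≤7n} 1/k^4.)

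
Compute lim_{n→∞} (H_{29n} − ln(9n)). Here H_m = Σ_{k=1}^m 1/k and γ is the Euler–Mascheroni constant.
lim = ln(29/9) + γ

By Euler-Maclaurin, H_m = ln m + γ + O(1/m). So
  H_{29n} − ln(9n) = ln(29n) + γ − ln(9n) + O(1/n)
                       = ln(29/9) + γ + O(1/n).
Hence the limit is ln(29/9) + γ.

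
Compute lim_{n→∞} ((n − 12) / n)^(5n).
lim = e^(−60)

Rewrite as (1 − 12/n)^(5n). By the standard limit (1 + x/n)^n → e^x, we have (1 − 12/n)^n → e^(−12), and raising to the 5th power gives e^(−60).
More precisely, ln[(1 − 12/n)^(5n)] = 5n · ln(1 − 12/n) = 5n · (-12/n + O(1/n^2)) = -60 + O(1/n) → -60.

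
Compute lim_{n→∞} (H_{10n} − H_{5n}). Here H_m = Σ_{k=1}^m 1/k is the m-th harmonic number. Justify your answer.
lim = ln(10/5) = ln 2

Euler-Maclaurin gives H_m = ln m + γ + 1/(2m) + O(1/m^2). The γ and O(1/m) terms cancel in the difference:
  H_{10n} − H_{5n} = ln(10n) − ln(5n) + O(1/n) = ln(10/5) + O(1/n).
Hence the limit is ln(10/5) = ln 2.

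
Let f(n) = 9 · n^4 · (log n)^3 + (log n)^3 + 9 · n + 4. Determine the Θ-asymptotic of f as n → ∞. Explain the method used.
f(n) ∈ Θ(n^4 · (log n)^3)

Compare the terms by growth order. For large n, n^a · (log n)^b dominates n^a' · (log n)^b' iff a > a', or (a = a' and b > b'). Ranking the 4 terms shows the dominant one is 9 · n^4 · (log n)^3. Hence f(n) ∈ Θ(n^4 · (log n)^3).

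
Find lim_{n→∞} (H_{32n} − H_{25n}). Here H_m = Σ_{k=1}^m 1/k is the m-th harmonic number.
lim = ln(32/25)

Euler-Maclaurin gives H_m = ln m + γ + 1/(2m) + O(1/m^2). The γ and O(1/m) terms cancel in the difference:
  H_{32n} − H_{25n} = ln(32n) − ln(25n) + O(1/n) = ln(32/25) + O(1/n).
Hence the limit is ln(32/25).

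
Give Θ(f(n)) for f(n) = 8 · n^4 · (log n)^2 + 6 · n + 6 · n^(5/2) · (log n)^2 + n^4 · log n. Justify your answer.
f(n) ∈ Θ(n^4 · (log n)^2)

Compare the terms by growth order. For large n, n^a · (log n)^b dominates n^a' · (log n)^b' iff a > a', or (a = a' and b > b'). Ranking the 4 terms shows the dominant one is 8 · n^4 · (log n)^2. Hence f(n) ∈ Θ(n^4 · (log n)^2).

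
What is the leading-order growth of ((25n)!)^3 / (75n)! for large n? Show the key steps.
((25n)!)^3/(75n)! ~ ((2π·25n)^(2/2) / sqrt(3)) · 3^(−3·25n)  →  0

Write N = 25n. Stirling: N! ~ sqrt(2π N)(N/e)^N and (3N)! ~ sqrt(2π·3N)·(3N/e)^(3N).
  (N!)^3/(3N)! ~ (2π N)^(3/2) (N/e)^(3N) / [sqrt(2π·3N) (3N/e)^(3N)]
     = (2π N)^(3/2) / sqrt(2π·3N) · (N/(3N))^(3N)
     = (2π N)^((3−1)/2) / sqrt(3) · 3^(−3N).
Since 3^3 > 1, the factor 3^(−3N) decays exponentially, so the ratio → 0. Substituting N = 25n gives the stated form.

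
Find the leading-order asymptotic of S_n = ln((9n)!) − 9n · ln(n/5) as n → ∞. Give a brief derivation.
S_n ~ 9n · (ln 45 − 1) + O(ln n)

Stirling: ln((9n)!) = 9n ln(9n) − 9n + O(ln n).
  S_n = 9n ln(9n) − 9n − 9n ln(n/5) + O(ln n)
      = 9n ln(9n) − 9n ln n + 9n ln 5 − 9n + O(ln n)
      = 9n ln 9 + 9n ln 5 − 9n + O(ln n)
      = 9n (ln 45 − 1) + O(ln n).
Numerically ln(45) − 1 ≈ 2.8067.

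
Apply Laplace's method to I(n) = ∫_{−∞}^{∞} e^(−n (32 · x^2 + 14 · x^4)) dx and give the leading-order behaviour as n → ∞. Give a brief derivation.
I(n) ~ sqrt(π/(32n))

φ(x) = 32 · x^2 + 14 · x^4 has its unique global minimum at x* = 0 (since φ'(x) = 64x + 56x^3 = 0 only at x = 0 for real x with both coefficients positive, and φ → ∞ as |x| → ∞). At x* = 0, φ(0) = 0 and φ''(0) = 64. Laplace's method then gives
  I(n) ~ sqrt(2π / (n · φ''(0))) · e^(−n φ(0)) = sqrt(2π / (64n)) = sqrt(π/(32n)).
The 14 · x^4 term contributes only at subleading order (an O(1/n) relative correction).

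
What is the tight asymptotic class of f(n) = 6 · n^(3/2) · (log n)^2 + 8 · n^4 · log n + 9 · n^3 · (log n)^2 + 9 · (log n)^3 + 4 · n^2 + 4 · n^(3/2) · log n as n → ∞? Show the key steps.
f(n) ∈ Θ(n^4 · log n)

Compare the terms by growth order. For large n, n^a · (log n)^b dominates n^a' · (log n)^b' iff a > a', or (a = a' and b > b'). Ranking the 6 terms shows the dominant one is 8 · n^4 · log n. Hence f(n) ∈ Θ(n^4 · log n).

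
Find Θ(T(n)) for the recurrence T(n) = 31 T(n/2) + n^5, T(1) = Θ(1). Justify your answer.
T(n) = Θ(n^5)

log_2 31 ≈ 4.954. f(n) = n^5 dominates n^(log_2 31) since 5 > 4.954, and the regularity condition a·f(n/b) = 31·(n/2)^5 = (31/32)·n^5 ≤ c·f(n) holds with c = 31/32 ≈ 0.969 < 1. So this is Case 3: T(n) = Θ(f(n)) = Θ(n^5).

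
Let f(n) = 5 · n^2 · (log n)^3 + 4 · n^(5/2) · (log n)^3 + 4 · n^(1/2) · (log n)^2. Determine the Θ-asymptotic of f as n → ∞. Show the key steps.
f(n) ∈ Θ(n^(5/2) · (log n)^3)

Compare the terms by growth order. For large n, n^a · (log n)^b dominates n^a' · (log n)^b' iff a > a', or (a = a' and b > b'). Ranking the 3 terms shows the dominant one is 4 · n^(5/2) · (log n)^3. Hence f(n) ∈ Θ(n^(5/2) · (log n)^3).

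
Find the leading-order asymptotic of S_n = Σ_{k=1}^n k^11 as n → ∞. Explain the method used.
S_n ~ n^12 / 12

By integral comparison (Euler-Maclaurin), Σ_{k=1}^n k^11 = ∫_0^n x^11 dx + O(n^11) = n^12/12 + O(n^11). (Equivalently, Faulhaber's formula gives the same leading term.)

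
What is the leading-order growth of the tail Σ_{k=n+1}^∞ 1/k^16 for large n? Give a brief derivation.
Σ_{k>n} 1/k^16 ~ 1/(15 · n^15)

Compare to the integral: ∫_{n}^∞ x^(−16) dx = [−x^(−15)/15]_{n}^∞ = 1/((16−1)·n^15). Euler-Maclaurin then gives
  Σ_{k>n} 1/k^16 = ∫_{n}^∞ dx/x^16 − 1/(2·n^16) + O(1/n^17).
(Equivalently this is ζ(16) − Σ_{k≤n} 1/k^16.)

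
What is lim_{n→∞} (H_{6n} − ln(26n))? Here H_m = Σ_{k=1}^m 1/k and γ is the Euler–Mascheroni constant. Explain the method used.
lim = ln(3/13) + γ

By Euler-Maclaurin, H_m = ln m + γ + O(1/m). So
  H_{6n} − ln(26n) = ln(6n) + γ − ln(26n) + O(1/n)
                       = ln(6/26) + γ + O(1/n).
Hence the limit is ln(6/26) + γ (= ln(3/13)).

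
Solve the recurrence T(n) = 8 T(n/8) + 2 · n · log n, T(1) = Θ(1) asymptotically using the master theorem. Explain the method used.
T(n) = Θ(n · (log n)^2)

Here log_8 8 = 1 and f(n) = 2 · n · log n = Θ(n^(log_8 8) · (log n)^1). This is the extended Case 2 of the master theorem (f matches the critical exponent up to log factors), giving T(n) = Θ(n^(log_8 8) · (log n)^(1+1)) = Θ(n · (log n)^2).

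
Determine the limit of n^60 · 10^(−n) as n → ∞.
lim = 0

Exponentials with base > 1 dominate every fixed polynomial: for any fixed c, n^c / 10^n → 0 as n → ∞ (e.g. by the ratio test, or by writing 10^n = e^(n ln 10) and noting e^(n ln 10) / n^c → ∞). Hence n^60 · 10^(−n) = n^60 / 10^n → 0.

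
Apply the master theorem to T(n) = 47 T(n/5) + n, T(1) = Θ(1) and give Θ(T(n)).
T(n) = Θ(n^(log_5 47))

Master theorem: compare f(n) = n to n^(log_5 47) where log_5 47 ≈ 2.392. Since 1 < log_5 47, we have f(n) = O(n^(log_5 47 − ε)) for some ε > 0 — Case 1. Hence T(n) = Θ(n^(log_5 47)).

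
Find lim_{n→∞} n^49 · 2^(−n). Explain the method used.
lim = 0

Exponentials with base > 1 dominate every fixed polynomial: for any fixed c, n^c / 2^n → 0 as n → ∞ (e.g. by the ratio test, or by writing 2^n = e^(n ln 2) and noting e^(n ln 2) / n^c → ∞). Hence n^49 · 2^(−n) = n^49 / 2^n → 0.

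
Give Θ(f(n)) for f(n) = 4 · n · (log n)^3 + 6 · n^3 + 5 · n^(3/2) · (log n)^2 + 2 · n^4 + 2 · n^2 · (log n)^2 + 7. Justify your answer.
f(n) ∈ Θ(n^4)

Compare the terms by growth order. For large n, n^a · (log n)^b dominates n^a' · (log n)^b' iff a > a', or (a = a' and b > b'). Ranking the 6 terms shows the dominant one is 2 · n^4. Hence f(n) ∈ Θ(n^4).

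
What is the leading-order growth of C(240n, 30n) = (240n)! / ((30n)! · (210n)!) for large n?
C(240n, 30n) ~ (16777216/823543)^(30n) · sqrt(4/(7π·30n))

Write N = 30n. Apply Stirling to each factorial:
  (8N)! ~ sqrt(2π·8N) · (8N/e)^(8N),
  N! ~ sqrt(2π N) · (N/e)^N,
  (7N)! ~ sqrt(2π·7N) · (7N/e)^(7N).
The exponential factors combine to (8N)^(8N) / (N^N · (7N)^(7N)) = 8^(8N)/7^(7N) = (8^8/7^7)^N = (16777216/823543)^N.
The square-root prefactors combine to sqrt(2π·8N) / (sqrt(2π N)·sqrt(2π·7N)) = sqrt(8 / (2π·7·N)) = sqrt(4/(7π·30n)).
Substituting N = 30n: C(240n, 30n) ~ (16777216/823543)^(30n) · sqrt(4/(7π·30n)).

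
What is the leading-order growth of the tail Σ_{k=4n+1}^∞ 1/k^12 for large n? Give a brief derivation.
Σ_{k>4n} 1/k^12 ~ 1/(11 · (4n)^11)

Compare to the integral: ∫_{4n}^∞ x^(−12) dx = [−x^(−11)/11]_{4n}^∞ = 1/((12−1)·(4n)^11). Euler-Maclaurin then gives
  Σ_{k>4n} 1/k^12 = ∫_{4n}^∞ dx/x^12 − 1/(2·(4n)^12) + O(1/(4n)^13).
(Equivalently this is ζ(12) − Σ_{k≤4n} 1/k^12.)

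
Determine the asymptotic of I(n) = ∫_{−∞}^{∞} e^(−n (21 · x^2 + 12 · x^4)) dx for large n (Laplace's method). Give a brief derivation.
I(n) ~ sqrt(π/(21n))

φ(x) = 21 · x^2 + 12 · x^4 has its unique global minimum at x* = 0 (since φ'(x) = 42x + 48x^3 = 0 only at x = 0 for real x with both coefficients positive, and φ → ∞ as |x| → ∞). At x* = 0, φ(0) = 0 and φ''(0) = 42. Laplace's method then gives
  I(n) ~ sqrt(2π / (n · φ''(0))) · e^(−n φ(0)) = sqrt(2π / (42n)) = sqrt(π/(21n)).
The 12 · x^4 term contributes only at subleading order (an O(1/n) relative correction).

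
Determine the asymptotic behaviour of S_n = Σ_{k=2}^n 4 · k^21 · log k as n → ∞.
S_n ~ 2 · n^22 log n / 11 − n^22 / 121

By integral comparison, S_n = ∫_1^n 4 · x^21 · log x dx + O(n^21 · log n). For the integral, ∫ x^21 log x dx = n^22 log n / 22 − n^22/484 (integration by parts). Hence S_n ~ 2 · n^22 log n / 11 − n^22 / 121.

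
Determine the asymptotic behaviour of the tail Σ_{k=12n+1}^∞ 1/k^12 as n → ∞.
Σ_{k>12n} 1/k^12 ~ 1/(11 · (12n)^11)

Compare to the integral: ∫_{12n}^∞ x^(−12) dx = [−x^(−11)/11]_{12n}^∞ = 1/((12−1)·(12n)^11). Euler-Maclaurin then gives
  Σ_{k>12n} 1/k^12 = ∫_{12n}^∞ dx/x^12 − 1/(2·(12n)^12) + O(1/(12n)^13).
(Equivalently this is ζ(12) − Σ_{k≤12n} 1/k^12.)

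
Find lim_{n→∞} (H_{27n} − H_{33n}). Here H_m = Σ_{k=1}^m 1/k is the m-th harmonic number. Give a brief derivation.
lim = ln(27/33) = ln(9/11)

Euler-Maclaurin gives H_m = ln m + γ + 1/(2m) + O(1/m^2). The γ and O(1/m) terms cancel in the difference:
  H_{27n} − H_{33n} = ln(27n) − ln(33n) + O(1/n) = ln(27/33) + O(1/n).
Hence the limit is ln(27/33) = ln(9/11).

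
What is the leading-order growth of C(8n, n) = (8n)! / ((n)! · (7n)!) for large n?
C(8n, n) ~ (16777216/823543)^(n) · sqrt(4/(7π·n))

Write N = n. Apply Stirling to each factorial:
  (8N)! ~ sqrt(2π·8N) · (8N/e)^(8N),
  N! ~ sqrt(2π N) · (N/e)^N,
  (7N)! ~ sqrt(2π·7N) · (7N/e)^(7N).
The exponential factors combine to (8N)^(8N) / (N^N · (7N)^(7N)) = 8^(8N)/7^(7N) = (8^8/7^7)^N = (16777216/823543)^N.
The square-root prefactors combine to sqrt(2π·8N) / (sqrt(2π N)·sqrt(2π·7N)) = sqrt(8 / (2π·7·N)) = sqrt(4/(7π·n)).
Substituting N = n: C(8n, n) ~ (16777216/823543)^(n) · sqrt(4/(7π·n)).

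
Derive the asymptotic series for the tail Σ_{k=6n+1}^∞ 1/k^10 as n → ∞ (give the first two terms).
Σ_{k>6n} 1/k^10 = 1/(9 · (6n)^9) − 1/(2 · (6n)^10) + O(1/(6n)^11)

Compare to the integral: ∫_{6n}^∞ x^(−10) dx = [−x^(−9)/9]_{6n}^∞ = 1/((10−1)·(6n)^9). The Euler-Maclaurin correction adds −f(6n)/2 = −1/(2·(6n)^10). Euler-Maclaurin then gives
  Σ_{k>6n} 1/k^10 = ∫_{6n}^∞ dx/x^10 − 1/(2·(6n)^10) + O(1/(6n)^11).
(Equivalently this is ζ(10) − Σ_{k≤6n} 1/k^10.)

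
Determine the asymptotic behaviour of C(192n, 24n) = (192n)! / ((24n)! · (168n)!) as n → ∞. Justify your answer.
C(192n, 24n) ~ (16777216/823543)^(24n) · sqrt(4/(7π·24n))

Write N = 24n. Apply Stirling to each factorial:
  (8N)! ~ sqrt(2π·8N) · (8N/e)^(8N),
  N! ~ sqrt(2π N) · (N/e)^N,
  (7N)! ~ sqrt(2π·7N) · (7N/e)^(7N).
The exponential factors combine to (8N)^(8N) / (N^N · (7N)^(7N)) = 8^(8N)/7^(7N) = (8^8/7^7)^N = (16777216/823543)^N.
The square-root prefactors combine to sqrt(2π·8N) / (sqrt(2π N)·sqrt(2π·7N)) = sqrt(8 / (2π·7·N)) = sqrt(4/(7π·24n)).
Substituting N = 24n: C(192n, 24n) ~ (16777216/823543)^(24n) · sqrt(4/(7π·24n)).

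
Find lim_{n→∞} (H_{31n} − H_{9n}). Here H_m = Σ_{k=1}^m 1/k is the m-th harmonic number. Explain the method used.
lim = ln(31/9)

Euler-Maclaurin gives H_m = ln m + γ + 1/(2m) + O(1/m^2). The γ and O(1/m) terms cancel in the difference:
  H_{31n} − H_{9n} = ln(31n) − ln(9n) + O(1/n) = ln(31/9) + O(1/n).
Hence the limit is ln(31/9).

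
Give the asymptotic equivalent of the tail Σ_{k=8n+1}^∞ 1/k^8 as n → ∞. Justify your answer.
Σ_{k>8n} 1/k^8 ~ 1/(7 · (8n)^7)

Compare to the integral: ∫_{8n}^∞ x^(−8) dx = [−x^(−7)/7]_{8n}^∞ = 1/((8−1)·(8n)^7). Euler-Maclaurin then gives
  Σ_{k>8n} 1/k^8 = ∫_{8n}^∞ dx/x^8 − 1/(2·(8n)^8) + O(1/(8n)^9).
(Equivalently this is ζ(8) − Σ_{k≤8n} 1/k^8.)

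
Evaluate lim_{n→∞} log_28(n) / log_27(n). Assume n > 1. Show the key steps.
lim = ln(27) / ln(28) = log_28(27)

Change of base: log_28(n) = ln n / ln 28 and log_27(n) = ln n / ln 27. The ratio is (ln n / ln 28) · (ln 27 / ln n) = ln 27 / ln 28, a constant independent of n. So the limit is ln 27 / ln 28 = log_28(27).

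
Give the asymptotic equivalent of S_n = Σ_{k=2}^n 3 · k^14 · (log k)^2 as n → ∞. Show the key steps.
S_n ~ n^15 · (log n)^2 / 5

By integral comparison, S_n = ∫_1^n 3 · x^14 · (log x)^2 dx + O(n^14 · (log n)^2). For the integral, the leading term of ∫_1^n x^14 (log x)^2 dx is n^15/15 · (log n)^2 (by repeated integration by parts; each step lowers the log-exponent and produces a relatively O(1/log n) correction). Hence S_n ~ n^15 · (log n)^2 / 5.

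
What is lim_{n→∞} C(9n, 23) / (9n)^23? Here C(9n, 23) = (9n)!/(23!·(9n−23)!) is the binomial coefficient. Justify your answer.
lim = 1/23! = 1/25852016738884976640000

With N = 9n → ∞: C(N, 23) / N^23 = [N(N−1)…(N−22)] / (23! · N^23) = (1/23!) · 1 · (1 − 1/(9n)) · … · (1 − 22/(9n)). Each factor → 1 as N → ∞, so the limit is 1/23! = 1/25852016738884976640000.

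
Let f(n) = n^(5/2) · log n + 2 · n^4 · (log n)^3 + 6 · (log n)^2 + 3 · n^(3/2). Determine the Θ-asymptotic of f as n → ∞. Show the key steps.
f(n) ∈ Θ(n^4 · (log n)^3)

Compare the terms by growth order. For large n, n^a · (log n)^b dominates n^a' · (log n)^b' iff a > a', or (a = a' and b > b'). Ranking the 4 terms shows the dominant one is 2 · n^4 · (log n)^3. Hence f(n) ∈ Θ(n^4 · (log n)^3).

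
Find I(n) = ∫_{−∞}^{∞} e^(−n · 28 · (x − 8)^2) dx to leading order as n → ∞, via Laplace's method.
I(n) = sqrt(π/(28n))

Here φ(x) = 28 · (x − 8)^2 has its unique minimum at x* = 8 with φ(x*) = 0 and φ''(x*) = 56. Laplace's method gives
  I(n) ~ e^(−n φ(x*)) · sqrt(2π / (n · φ''(x*))) = sqrt(2π / (56n)) = sqrt(π/(28n)).
This is exact: substituting u = (x − 8)·sqrt(28n) gives I(n) = (1/sqrt(28n)) ∫_{−∞}^{∞} e^(−u^2) du = sqrt(π/(28n)).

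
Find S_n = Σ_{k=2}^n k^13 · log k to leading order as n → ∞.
S_n ~ n^14 log n / 14 − n^14 / 196

By integral comparison, S_n = ∫_1^n x^13 · log x dx + O(n^13 · log n). For the integral, ∫ x^13 log x dx = n^14 log n / 14 − n^14/196 (integration by parts). Hence S_n ~ n^14 log n / 14 − n^14 / 196.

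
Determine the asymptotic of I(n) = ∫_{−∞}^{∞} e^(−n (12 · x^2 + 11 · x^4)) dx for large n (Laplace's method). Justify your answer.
I(n) ~ sqrt(π/(12n))

φ(x) = 12 · x^2 + 11 · x^4 has its unique global minimum at x* = 0 (since φ'(x) = 24x + 44x^3 = 0 only at x = 0 for real x with both coefficients positive, and φ → ∞ as |x| → ∞). At x* = 0, φ(0) = 0 and φ''(0) = 24. Laplace's method then gives
  I(n) ~ sqrt(2π / (n · φ''(0))) · e^(−n φ(0)) = sqrt(2π / (24n)) = sqrt(π/(12n)).
The 11 · x^4 term contributes only at subleading order (an O(1/n) relative correction).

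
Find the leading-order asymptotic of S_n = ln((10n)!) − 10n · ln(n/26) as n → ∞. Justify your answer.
S_n ~ 10n · (ln 260 − 1) + O(ln n)

Stirling: ln((10n)!) = 10n ln(10n) − 10n + O(ln n).
  S_n = 10n ln(10n) − 10n − 10n ln(n/26) + O(ln n)
      = 10n ln(10n) − 10n ln n + 10n ln 26 − 10n + O(ln n)
      = 10n ln 10 + 10n ln 26 − 10n + O(ln n)
      = 10n (ln 260 − 1) + O(ln n).
Numerically ln(260) − 1 ≈ 4.5607.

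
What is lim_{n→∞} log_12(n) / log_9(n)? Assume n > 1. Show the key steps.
lim = ln(9) / ln(12) = log_12(9)

Change of base: log_12(n) = ln n / ln 12 and log_9(n) = ln n / ln 9. The ratio is (ln n / ln 12) · (ln 9 / ln n) = ln 9 / ln 12, a constant independent of n. So the limit is ln 9 / ln 12 = log_12(9).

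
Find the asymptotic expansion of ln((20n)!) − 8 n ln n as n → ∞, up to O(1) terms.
ln((20n)!) − 8 n ln n = 12 n ln n + 20(ln 20 − 1) n + (1/2) ln(2π·20n) + O(1/n)

Stirling: ln((20n)!) = 20n ln(20n) − 20n + (1/2) ln(2π·20n) + O(1/n).
Expand 20n ln(20n) = 20n (ln n + ln 20) = 20n ln n + 20n ln 20.
Subtract 8n ln n: leading term is (20 − 8) n ln n = 12 n ln n. The next term is 20n ln 20 − 20n = 20(ln 20 − 1) n. Then the (1/2) ln(2π·20n) correction.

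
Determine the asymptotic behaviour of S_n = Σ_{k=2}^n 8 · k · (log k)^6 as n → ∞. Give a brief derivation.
S_n ~ 4 · n^2 · (log n)^6

By integral comparison, S_n = ∫_1^n 8 · x · (log x)^6 dx + O(n · (log n)^6). For the integral, the leading term of ∫_1^n x^1 (log x)^6 dx is n^2/2 · (log n)^6 (by repeated integration by parts; each step lowers the log-exponent and produces a relatively O(1/log n) correction). Hence S_n ~ 4 · n^2 · (log n)^6.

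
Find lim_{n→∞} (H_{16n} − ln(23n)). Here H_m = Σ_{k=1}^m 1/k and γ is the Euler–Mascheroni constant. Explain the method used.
lim = ln(16/23) + γ

By Euler-Maclaurin, H_m = ln m + γ + O(1/m). So
  H_{16n} − ln(23n) = ln(16n) + γ − ln(23n) + O(1/n)
                       = ln(16/23) + γ + O(1/n).
Hence the limit is ln(16/23) + γ.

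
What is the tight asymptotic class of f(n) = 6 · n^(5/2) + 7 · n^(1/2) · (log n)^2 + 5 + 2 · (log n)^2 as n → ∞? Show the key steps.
f(n) ∈ Θ(n^(5/2))

Compare the terms by growth order. For large n, n^a · (log n)^b dominates n^a' · (log n)^b' iff a > a', or (a = a' and b > b'). Ranking the 4 terms shows the dominant one is 6 · n^(5/2). Hence f(n) ∈ Θ(n^(5/2)).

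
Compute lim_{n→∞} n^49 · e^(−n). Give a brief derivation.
lim = 0

Exponentials with base > 1 dominate every fixed polynomial: for any fixed c, n^c / e^n → 0 as n → ∞ (e.g. by the ratio test, or since e^n grows faster than any power of n). Hence n^49 · e^(−n) = n^49 / e^n → 0.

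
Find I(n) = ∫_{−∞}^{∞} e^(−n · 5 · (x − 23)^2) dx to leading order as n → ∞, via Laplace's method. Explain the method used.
I(n) = sqrt(π/(5n))

Here φ(x) = 5 · (x − 23)^2 has its unique minimum at x* = 23 with φ(x*) = 0 and φ''(x*) = 10. Laplace's method gives
  I(n) ~ e^(−n φ(x*)) · sqrt(2π / (n · φ''(x*))) = sqrt(2π / (10n)) = sqrt(π/(5n)).
This is exact: substituting u = (x − 23)·sqrt(5n) gives I(n) = (1/sqrt(5n)) ∫_{−∞}^{∞} e^(−u^2) du = sqrt(π/(5n)).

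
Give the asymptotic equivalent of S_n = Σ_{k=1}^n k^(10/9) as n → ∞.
S_n ~ (9/19) · n^(19/9)

Integral comparison: Σ_{k=1}^n k^(10/9) = ∫_0^n x^(10/9) dx + O(n^(10/9)). The integral is n^(1 + 10/9) / (1 + 10/9) = n^((10+9)/9) / ((10+9)/9) = (9/19) · n^(19/9).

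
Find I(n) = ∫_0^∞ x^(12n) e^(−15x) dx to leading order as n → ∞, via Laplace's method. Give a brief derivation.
I(n) ~ (sqrt(2π·12n) / 15) · (12n/(15e))^(12n)

Write the integrand as exp(12n ln x − 15x) and set f(x) = 12n ln x − 15x. Then f'(x) = 12n/x − 15 = 0 at x* = 12n/15, and f''(x*) = −12n/x*^2 = −15^2/(12n). Laplace's method (interior maximum) gives
  I(n) ~ e^(f(x*)) · sqrt(2π / |f''(x*)|)
        = exp(12n ln(12n/15) − 12n) · sqrt(2π · 12n / 15^2)
        = (12n/15)^(12n) e^(−12n) · sqrt(2π·12n) / 15
        = (sqrt(2π·12n) / 15) · (12n/(15e))^(12n).
This matches Γ(12n+1)/15^(12n+1) with Stirling applied to Γ.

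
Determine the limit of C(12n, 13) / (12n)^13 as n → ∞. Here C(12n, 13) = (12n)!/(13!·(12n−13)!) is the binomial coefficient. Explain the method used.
lim = 1/13! = 1/6227020800

With N = 12n → ∞: C(N, 13) / N^13 = [N(N−1)…(N−12)] / (13! · N^13) = (1/13!) · 1 · (1 − 1/(12n)) · … · (1 − 12/(12n)). Each factor → 1 as N → ∞, so the limit is 1/13! = 1/6227020800.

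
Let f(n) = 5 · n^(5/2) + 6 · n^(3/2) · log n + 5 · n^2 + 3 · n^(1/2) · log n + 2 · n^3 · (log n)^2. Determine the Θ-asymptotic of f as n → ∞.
f(n) ∈ Θ(n^3 · (log n)^2)

Compare the terms by growth order. For large n, n^a · (log n)^b dominates n^a' · (log n)^b' iff a > a', or (a = a' and b > b'). Ranking the 5 terms shows the dominant one is 2 · n^3 · (log n)^2. Hence f(n) ∈ Θ(n^3 · (log n)^2).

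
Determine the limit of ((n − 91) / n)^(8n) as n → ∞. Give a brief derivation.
lim = e^(−728)

Rewrite as (1 − 91/n)^(8n). By the standard limit (1 + x/n)^n → e^x, we have (1 − 91/n)^n → e^(−91), and raising to the 8th power gives e^(−728).
More precisely, ln[(1 − 91/n)^(8n)] = 8n · ln(1 − 91/n) = 8n · (-91/n + O(1/n^2)) = -728 + O(1/n) → -728.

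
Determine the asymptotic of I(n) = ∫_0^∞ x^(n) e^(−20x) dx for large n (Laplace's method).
I(n) ~ (sqrt(2π·n) / 20) · (n/(20e))^(n)

Write the integrand as exp(n ln x − 20x) and set f(x) = n ln x − 20x. Then f'(x) = n/x − 20 = 0 at x* = n/20, and f''(x*) = −n/x*^2 = −20^2/(n). Laplace's method (interior maximum) gives
  I(n) ~ e^(f(x*)) · sqrt(2π / |f''(x*)|)
        = exp(n ln(n/20) − n) · sqrt(2π · n / 20^2)
        = (n/20)^(n) e^(−n) · sqrt(2π·n) / 20
        = (sqrt(2π·n) / 20) · (n/(20e))^(n).
This matches Γ(n+1)/20^(n+1) with Stirling applied to Γ.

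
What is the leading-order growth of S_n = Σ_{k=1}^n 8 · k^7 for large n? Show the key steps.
S_n ~ n^8

By integral comparison (Euler-Maclaurin), Σ_{k=1}^n 8 · k^7 = 8 · ∫_0^n x^7 dx + O(n^7) = 8 · n^8/8 = n^8 + O(n^7). (Equivalently, Faulhaber's formula gives the same leading term.)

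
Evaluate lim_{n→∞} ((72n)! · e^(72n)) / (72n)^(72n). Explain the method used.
lim = ∞

Stirling: (72n)! ~ sqrt(2π·72n) · (72n/e)^(72n). Hence
  (72n)! · e^(72n) / (72n)^(72n) ~ sqrt(2π·72n) = sqrt(2π·72) · sqrt(n) → ∞.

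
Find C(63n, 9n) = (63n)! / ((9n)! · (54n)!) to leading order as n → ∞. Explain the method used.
C(63n, 9n) ~ (823543/46656)^(9n) · sqrt(7/(12π·9n))

Write N = 9n. Apply Stirling to each factorial:
  (7N)! ~ sqrt(2π·7N) · (7N/e)^(7N),
  N! ~ sqrt(2π N) · (N/e)^N,
  (6N)! ~ sqrt(2π·6N) · (6N/e)^(6N).
The exponential factors combine to (7N)^(7N) / (N^N · (6N)^(6N)) = 7^(7N)/6^(6N) = (7^7/6^6)^N = (823543/46656)^N.
The square-root prefactors combine to sqrt(2π·7N) / (sqrt(2π N)·sqrt(2π·6N)) = sqrt(7 / (2π·6·N)) = sqrt(7/(12π·9n)).
Substituting N = 9n: C(63n, 9n) ~ (823543/46656)^(9n) · sqrt(7/(12π·9n)).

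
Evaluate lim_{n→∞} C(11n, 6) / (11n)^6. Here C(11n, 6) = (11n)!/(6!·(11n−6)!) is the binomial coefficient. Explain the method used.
lim = 1/6! = 1/720

With N = 11n → ∞: C(N, 6) / N^6 = [N(N−1)…(N−5)] / (6! · N^6) = (1/6!) · 1 · (1 − 1/(11n)) · … · (1 − 5/(11n)). Each factor → 1 as N → ∞, so the limit is 1/6! = 1/720.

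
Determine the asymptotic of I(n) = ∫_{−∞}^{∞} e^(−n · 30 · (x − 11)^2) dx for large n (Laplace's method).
I(n) = sqrt(π/(30n))

Here φ(x) = 30 · (x − 11)^2 has its unique minimum at x* = 11 with φ(x*) = 0 and φ''(x*) = 60. Laplace's method gives
  I(n) ~ e^(−n φ(x*)) · sqrt(2π / (n · φ''(x*))) = sqrt(2π / (60n)) = sqrt(π/(30n)).
This is exact: substituting u = (x − 11)·sqrt(30n) gives I(n) = (1/sqrt(30n)) ∫_{−∞}^{∞} e^(−u^2) du = sqrt(π/(30n)).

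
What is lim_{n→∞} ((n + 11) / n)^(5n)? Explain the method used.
lim = e^55

Rewrite as (1 + 11/n)^(5n). By the standard limit (1 + x/n)^n → e^x, we have (1 + 11/n)^n → e^11, and raising to the 5th power gives e^55.
More precisely, ln[(1 + 11/n)^(5n)] = 5n · ln(1 + 11/n) = 5n · (11/n + O(1/n^2)) = 55 + O(1/n) → 55.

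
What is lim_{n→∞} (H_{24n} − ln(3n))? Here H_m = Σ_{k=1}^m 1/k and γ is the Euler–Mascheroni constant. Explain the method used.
lim = ln 8 + γ

By Euler-Maclaurin, H_m = ln m + γ + O(1/m). So
  H_{24n} − ln(3n) = ln(24n) + γ − ln(3n) + O(1/n)
                       = ln(24/3) + γ + O(1/n).
Hence the limit is ln(24/3) + γ (= ln 8).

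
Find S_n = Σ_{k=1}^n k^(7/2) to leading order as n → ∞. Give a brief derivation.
S_n ~ (2/9) · n^(9/2)

Integral comparison: Σ_{k=1}^n k^(7/2) = ∫_0^n x^(7/2) dx + O(n^(7/2)). The integral is n^(1 + 7/2) / (1 + 7/2) = n^((7+2)/2) / ((7+2)/2) = (2/9) · n^(9/2).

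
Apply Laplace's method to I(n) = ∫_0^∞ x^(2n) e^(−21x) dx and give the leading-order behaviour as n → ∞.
I(n) ~ (sqrt(2π·2n) / 21) · (2n/(21e))^(2n)

Write the integrand as exp(2n ln x − 21x) and set f(x) = 2n ln x − 21x. Then f'(x) = 2n/x − 21 = 0 at x* = 2n/21, and f''(x*) = −2n/x*^2 = −21^2/(2n). Laplace's method (interior maximum) gives
  I(n) ~ e^(f(x*)) · sqrt(2π / |f''(x*)|)
        = exp(2n ln(2n/21) − 2n) · sqrt(2π · 2n / 21^2)
        = (2n/21)^(2n) e^(−2n) · sqrt(2π·2n) / 21
        = (sqrt(2π·2n) / 21) · (2n/(21e))^(2n).
This matches Γ(2n+1)/21^(2n+1) with Stirling applied to Γ.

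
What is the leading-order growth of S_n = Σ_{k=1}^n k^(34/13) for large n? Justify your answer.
S_n ~ (13/47) · n^(47/13)

Integral comparison: Σ_{k=1}^n k^(34/13) = ∫_0^n x^(34/13) dx + O(n^(34/13)). The integral is n^(1 + 34/13) / (1 + 34/13) = n^((34+13)/13) / ((34+13)/13) = (13/47) · n^(47/13).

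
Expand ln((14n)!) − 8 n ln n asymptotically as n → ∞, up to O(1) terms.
ln((14n)!) − 8 n ln n = 6 n ln n + 14(ln 14 − 1) n + (1/2) ln(2π·14n) + O(1/n)

Stirling: ln((14n)!) = 14n ln(14n) − 14n + (1/2) ln(2π·14n) + O(1/n).
Expand 14n ln(14n) = 14n (ln n + ln 14) = 14n ln n + 14n ln 14.
Subtract 8n ln n: leading term is (14 − 8) n ln n = 6 n ln n. The next term is 14n ln 14 − 14n = 14(ln 14 − 1) n. Then the (1/2) ln(2π·14n) correction.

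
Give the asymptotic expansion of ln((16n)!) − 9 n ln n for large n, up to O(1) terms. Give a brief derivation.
ln((16n)!) − 9 n ln n = 7 n ln n + 16(ln 16 − 1) n + (1/2) ln(2π·16n) + O(1/n)

Stirling: ln((16n)!) = 16n ln(16n) − 16n + (1/2) ln(2π·16n) + O(1/n).
Expand 16n ln(16n) = 16n (ln n + ln 16) = 16n ln n + 16n ln 16.
Subtract 9n ln n: leading term is (16 − 9) n ln n = 7 n ln n. The next term is 16n ln 16 − 16n = 16(ln 16 − 1) n. Then the (1/2) ln(2π·16n) correction.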